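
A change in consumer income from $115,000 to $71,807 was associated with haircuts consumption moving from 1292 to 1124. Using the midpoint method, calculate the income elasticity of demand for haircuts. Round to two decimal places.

0.30

%ΔQ = (1124 − 1292)/[(1292+1124)/2] = -168/1208 ≈ -0.1391.
%ΔI = (71,807 − 115,000)/[(115,000+71,807)/2] = -43193/93403.5 ≈ -0.4624.
E_I = %ΔQ/%ΔI ≈ 0.30.
E_I ∈ (0,1): normal good (necessity).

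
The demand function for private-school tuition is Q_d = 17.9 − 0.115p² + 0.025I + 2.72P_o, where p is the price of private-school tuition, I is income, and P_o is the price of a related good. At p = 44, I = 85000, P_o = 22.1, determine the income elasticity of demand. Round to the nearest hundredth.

First evaluate Q_d: 17.9 − 0.115(44)² + 0.025(85000) + 2.72(22.1) = 17.9 − 222.64 + 2125 + 60.112 = 1980.372.
∂Q_d/∂I = +0.025, so E_I = 0.025·(85000/1980.372) ≈ 1.07.
E_I > 1: normal good (luxury).

1.07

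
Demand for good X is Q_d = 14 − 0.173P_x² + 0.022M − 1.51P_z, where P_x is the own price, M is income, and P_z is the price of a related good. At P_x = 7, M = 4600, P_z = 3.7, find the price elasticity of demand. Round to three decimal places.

Q_d = 14 − 0.173(7)² + 0.022(4600) − 1.51(3.7) = 14 − 8.477 + 101.2 − 5.587 = 101.136.
∂Q_d/∂P_x = −2·0.173·P_x = -2.422, so E_p = -2.422·(7/101.136) ≈ -0.168.
|E_p| < 1: demand is inelastic.

-0.168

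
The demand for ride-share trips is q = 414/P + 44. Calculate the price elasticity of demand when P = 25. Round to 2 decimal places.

-0.27

At P = 25, q = 60.56.
dq/dP = −414/P² = −0.6624.
Point elasticity E = (dq/dP)·(P/q) = -0.6624 × 25/60.56 ≈ -0.27.
|E| < 1, so demand is inelastic at this price.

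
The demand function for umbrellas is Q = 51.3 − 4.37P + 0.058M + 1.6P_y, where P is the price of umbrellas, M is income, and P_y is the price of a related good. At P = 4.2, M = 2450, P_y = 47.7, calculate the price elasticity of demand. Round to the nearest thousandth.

Substituting, Q = 51.3 − 4.37(4.2) + 0.058(2450) + 1.6(47.7) = 51.3 − 18.354 + 142.1 + 76.32 = 251.366.
∂Q/∂P = −4.37, so E_p = (−4.37)·(4.2/251.366) ≈ -0.073.
|E_p| < 1: demand is inelastic.

-0.073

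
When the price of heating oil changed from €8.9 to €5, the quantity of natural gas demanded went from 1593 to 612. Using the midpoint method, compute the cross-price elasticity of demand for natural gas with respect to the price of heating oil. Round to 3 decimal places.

%ΔQ_x = (612 − 1593)/[(1593+612)/2] = -981/1102.5 ≈ -0.8898.
%ΔP_y = (5 − 8.9)/[(8.9+5)/2] ≈ -0.5612.
E_xy = -0.8898/-0.5612 ≈ 1.586.
E_xy > 0, so natural gas and heating oil are substitutes.

1.586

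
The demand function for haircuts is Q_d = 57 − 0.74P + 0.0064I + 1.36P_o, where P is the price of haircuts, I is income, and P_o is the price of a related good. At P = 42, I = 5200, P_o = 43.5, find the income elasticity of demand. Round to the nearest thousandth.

Evaluating quantity at (P, I, P_o) gives Q_d = 57 − 0.74(42) + 0.0064(5200) + 1.36(43.5) = 57 − 31.08 + 33.28 + 59.16 = 118.36.
∂Q_d/∂I = +0.0064, so E_I = 0.0064·(5200/118.36) ≈ 0.281.
E_I ∈ (0,1): normal good (necessity).

0.281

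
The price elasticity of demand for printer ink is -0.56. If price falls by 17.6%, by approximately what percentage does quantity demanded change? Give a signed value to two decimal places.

%ΔQ ≈ E × %ΔP = (-0.56) × (-17.6%) ≈ 9.86%.

9.86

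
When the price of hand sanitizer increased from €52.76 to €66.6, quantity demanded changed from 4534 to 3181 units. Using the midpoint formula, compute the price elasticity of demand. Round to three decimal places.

%ΔQ = (3181 − 4534)/[(4534 + 3181)/2] = -1353/3857.5 ≈ -0.3507.
%ΔP = (66.6 − 52.76)/[(52.76 + 66.6)/2] = 13.84/59.68 ≈ 0.2319.
Arc elasticity E = %ΔQ/%ΔP ≈ -0.3507/0.2319 ≈ -1.512.
|E| > 1: demand is elastic over this range.

-1.512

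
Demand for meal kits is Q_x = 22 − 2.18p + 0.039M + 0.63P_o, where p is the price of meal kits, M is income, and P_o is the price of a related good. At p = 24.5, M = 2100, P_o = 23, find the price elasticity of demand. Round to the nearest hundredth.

-0.82

Q_x = 22 − 2.18(24.5) + 0.039(2100) + 0.63(23) = 22 − 53.41 + 81.9 + 14.49 = 64.98.
∂Q_x/∂p = −2.18, so E_p = (−2.18)·(24.5/64.98) ≈ -0.82.
|E_p| < 1: demand is inelastic.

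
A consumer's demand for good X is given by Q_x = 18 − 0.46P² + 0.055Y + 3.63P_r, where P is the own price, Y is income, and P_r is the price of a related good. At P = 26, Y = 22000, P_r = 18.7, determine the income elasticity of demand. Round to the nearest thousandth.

Evaluating quantity at (P, Y, P_r) gives Q_x = 18 − 0.46(26)² + 0.055(22000) + 3.63(18.7) = 18 − 310.96 + 1210 + 67.881 = 984.921.
∂Q_x/∂Y = +0.055, so E_I = 0.055·(22000/984.921) ≈ 1.229.
E_I > 1: normal good (luxury).

1.229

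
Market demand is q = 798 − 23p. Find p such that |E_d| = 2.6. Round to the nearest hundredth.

25.06

Set −bp/(a − bp) = −2.6 ⇒ bp = 2.6(a − bp) ⇒ bp(1+2.6) = 2.6·a.
p = 2.6·798/(23·3.6) ≈ 25.06.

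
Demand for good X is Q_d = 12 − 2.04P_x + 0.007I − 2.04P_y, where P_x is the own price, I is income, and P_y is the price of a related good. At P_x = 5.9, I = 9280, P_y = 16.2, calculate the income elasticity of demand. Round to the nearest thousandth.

2.038

Q_d = 12 − 2.04(5.9) + 0.007(9280) − 2.04(16.2) = 12 − 12.036 + 64.96 − 33.048 = 31.876.
∂Q_d/∂I = +0.007, so E_I = 0.007·(9280/31.876) ≈ 2.038.
E_I > 1: normal good (luxury).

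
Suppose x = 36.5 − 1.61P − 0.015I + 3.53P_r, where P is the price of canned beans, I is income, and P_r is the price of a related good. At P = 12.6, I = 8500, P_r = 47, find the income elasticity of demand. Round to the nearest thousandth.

-2.334

At the given point, x = 36.5 − 1.61(12.6) − 0.015(8500) + 3.53(47) = 36.5 − 20.286 − 127.5 + 165.91 = 54.624.
∂x/∂I = −0.015, so E_I = -0.015·(8500/54.624) ≈ -2.334.
E_I < 0: inferior good.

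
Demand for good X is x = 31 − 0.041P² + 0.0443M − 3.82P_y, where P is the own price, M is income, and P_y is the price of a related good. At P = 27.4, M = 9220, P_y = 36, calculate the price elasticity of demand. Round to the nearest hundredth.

Evaluating quantity at (P, M, P_y) gives x = 31 − 0.041(27.4)² + 0.0443(9220) − 3.82(36) = 31 − 30.7812 + 408.446 − 137.52 = 271.1448.
∂x/∂P = −2·0.041·P = -2.2468, so E_p = -2.2468·(27.4/271.1448) ≈ -0.23.
|E_p| < 1: demand is inelastic.

-0.23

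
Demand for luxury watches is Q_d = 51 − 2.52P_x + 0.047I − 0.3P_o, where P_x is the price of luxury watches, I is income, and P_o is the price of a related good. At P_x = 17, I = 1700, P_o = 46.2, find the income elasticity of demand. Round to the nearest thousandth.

Evaluating quantity at (P_x, I, P_o) gives Q_d = 51 − 2.52(17) + 0.047(1700) − 0.3(46.2) = 51 − 42.84 + 79.9 − 13.86 = 74.2.
∂Q_d/∂I = +0.047, so E_I = 0.047·(1700/74.2) ≈ 1.077.
E_I > 1: normal good (luxury).

1.077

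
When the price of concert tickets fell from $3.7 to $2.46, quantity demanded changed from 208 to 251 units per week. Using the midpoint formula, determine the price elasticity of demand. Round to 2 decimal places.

%ΔQ = (251 − 208)/[(208 + 251)/2] = 43/229.5 ≈ 0.1874.
%ΔP = (2.46 − 3.7)/[(3.7 + 2.46)/2] = -1.24/3.08 ≈ -0.4026.
Arc elasticity E = %ΔQ/%ΔP ≈ 0.1874/-0.4026 ≈ -0.47.
|E| < 1: demand is inelastic over this range.

-0.47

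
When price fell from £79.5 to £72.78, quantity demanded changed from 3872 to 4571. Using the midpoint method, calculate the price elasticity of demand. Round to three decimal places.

-1.876

%ΔQ = (4571 − 3872)/[(3872 + 4571)/2] = 699/4221.5 ≈ 0.1656.
%Δp = (72.78 − 79.5)/[(79.5 + 72.78)/2] = -6.72/76.14 ≈ -0.0883.
Arc elasticity E = %ΔQ/%Δp ≈ 0.1656/-0.0883 ≈ -1.876.
|E| > 1: demand is elastic over this range.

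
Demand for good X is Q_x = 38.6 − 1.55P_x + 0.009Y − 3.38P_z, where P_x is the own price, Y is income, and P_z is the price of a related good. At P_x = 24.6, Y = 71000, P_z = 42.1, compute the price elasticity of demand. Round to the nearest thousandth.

-0.077

At the given point, Q_x = 38.6 − 1.55(24.6) + 0.009(71000) − 3.38(42.1) = 38.6 − 38.13 + 639 − 142.298 = 497.172.
∂Q_x/∂P_x = −1.55, so E_p = (−1.55)·(24.6/497.172) ≈ -0.077.
|E_p| < 1: demand is inelastic.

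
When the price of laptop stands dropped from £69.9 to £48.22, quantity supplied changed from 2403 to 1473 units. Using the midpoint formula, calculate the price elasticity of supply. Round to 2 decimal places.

1.31

%ΔQ = (1473 − 2403)/[(2403 + 1473)/2] = -930/1938 ≈ -0.4799.
%ΔP = (48.22 − 69.9)/[(69.9 + 48.22)/2] = -21.68/59.06 ≈ -0.3671.
Arc elasticity E = %ΔQ/%ΔP ≈ -0.4799/-0.3671 ≈ 1.31.
|E| > 1: supply is elastic over this range.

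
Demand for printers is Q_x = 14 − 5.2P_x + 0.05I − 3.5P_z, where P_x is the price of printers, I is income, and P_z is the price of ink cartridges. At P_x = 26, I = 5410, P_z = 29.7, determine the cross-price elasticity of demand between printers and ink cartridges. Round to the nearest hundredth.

-2.29

First evaluate Q_x: 14 − 5.2(26) + 0.05(5410) − 3.5(29.7) = 14 − 135.2 + 270.5 − 103.95 = 45.35.
∂Q_x/∂P_z = −3.5, so E_xy = -3.5·(29.7/45.35) ≈ -2.29.
E_xy < 0: the goods are complements.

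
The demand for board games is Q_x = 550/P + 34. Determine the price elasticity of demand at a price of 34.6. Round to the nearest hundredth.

-0.32

At P = 34.6, Q_x = 49.896.
dQ_x/dP = −550/P² = −0.4594.
Point elasticity E = (dQ_x/dP)·(P/Q_x) = -0.4594 × 34.6/49.896 ≈ -0.32.
|E| < 1, so demand is inelastic at this price.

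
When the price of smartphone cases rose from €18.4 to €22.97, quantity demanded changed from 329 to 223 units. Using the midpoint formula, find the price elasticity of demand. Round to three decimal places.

-1.738

%ΔQ = (223 − 329)/[(329 + 223)/2] = -106/276 ≈ -0.3841.
%ΔP = (22.97 − 18.4)/[(18.4 + 22.97)/2] = 4.57/20.685 ≈ 0.2209.
Arc elasticity E = %ΔQ/%ΔP ≈ -0.3841/0.2209 ≈ -1.738.
|E| > 1: demand is elastic over this range.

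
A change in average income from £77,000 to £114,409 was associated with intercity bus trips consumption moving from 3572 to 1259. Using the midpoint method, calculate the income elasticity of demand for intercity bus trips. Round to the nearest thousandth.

%ΔQ = (1259 − 3572)/[(3572+1259)/2] = -2313/2415.5 ≈ -0.9576.
%ΔI = (114,409 − 77,000)/[(77,000+114,409)/2] = 37409/95704.5 ≈ 0.3909.
E_I = %ΔQ/%ΔI ≈ -2.450.
E_I < 0: inferior good.

-2.450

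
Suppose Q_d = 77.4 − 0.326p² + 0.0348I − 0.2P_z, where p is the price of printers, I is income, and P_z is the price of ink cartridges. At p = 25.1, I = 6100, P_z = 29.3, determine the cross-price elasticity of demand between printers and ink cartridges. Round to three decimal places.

Substituting, Q_d = 77.4 − 0.326(25.1)² + 0.0348(6100) − 0.2(29.3) = 77.4 − 205.3833 + 212.28 − 5.86 = 78.4367.
∂Q_d/∂P_z = −0.2, so E_xy = -0.2·(29.3/78.4367) ≈ -0.075.
E_xy < 0: the goods are complements.

-0.075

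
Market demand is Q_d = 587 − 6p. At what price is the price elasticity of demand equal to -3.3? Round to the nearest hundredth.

75.08

Set −bp/(a − bp) = −3.3 ⇒ bp = 3.3(a − bp) ⇒ bp(1+3.3) = 3.3·a.
p = 3.3·587/(6·4.3) ≈ 75.08.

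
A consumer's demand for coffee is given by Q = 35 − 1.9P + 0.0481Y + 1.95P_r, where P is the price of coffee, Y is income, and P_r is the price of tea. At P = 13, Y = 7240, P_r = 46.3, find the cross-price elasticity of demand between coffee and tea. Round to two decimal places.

0.20

Substituting, Q = 35 − 1.9(13) + 0.0481(7240) + 1.95(46.3) = 35 − 24.7 + 348.244 + 90.285 = 448.829.
∂Q/∂P_r = +1.95, so E_xy = 1.95·(46.3/448.829) ≈ 0.20.
E_xy > 0: the goods are substitutes.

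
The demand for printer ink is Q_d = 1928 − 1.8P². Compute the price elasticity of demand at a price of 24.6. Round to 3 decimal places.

At P = 24.6, Q_d = 838.712.
dQ_d/dP = −2·1.8·P = −88.56.
Point elasticity E = (dQ_d/dP)·(P/Q_d) = -88.56 × 24.6/838.712 ≈ -2.598.
|E| > 1, so demand is elastic at this price.

-2.598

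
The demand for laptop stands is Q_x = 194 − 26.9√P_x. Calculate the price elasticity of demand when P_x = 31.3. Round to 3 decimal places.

-1.730

At P_x = 31.3, Q_x = 43.5042.
dQ_x/dP_x = −26.9/(2√P_x) = −26.9/(2·5.5946).
Point elasticity E = (dQ_x/dP_x)·(P_x/Q_x) = -2.4041 × 31.3/43.5042 ≈ -1.730.
|E| > 1, so demand is elastic at this price.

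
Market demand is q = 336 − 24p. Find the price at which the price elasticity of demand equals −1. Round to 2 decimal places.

7.00

For linear demand q = a − bp, E = −bp/(a − bp). |E| = 1 ⇒ bp = a − bp ⇒ p = a/(2b).
p = 336/(2·24) = 7.00.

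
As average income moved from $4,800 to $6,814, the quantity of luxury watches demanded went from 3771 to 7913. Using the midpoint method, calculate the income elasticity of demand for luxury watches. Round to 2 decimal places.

%ΔQ = (7913 − 3771)/[(3771+7913)/2] = 4142/5842 ≈ 0.7090.
%ΔI = (6,814 − 4,800)/[(4,800+6,814)/2] = 2014/5807 ≈ 0.3468.
E_I = %ΔQ/%ΔI ≈ 2.04.
E_I > 1: normal good (luxury).

2.04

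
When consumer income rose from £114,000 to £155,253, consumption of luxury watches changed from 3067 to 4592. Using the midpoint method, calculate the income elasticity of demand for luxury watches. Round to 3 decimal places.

%ΔQ = (4592 − 3067)/[(3067+4592)/2] = 1525/3829.5 ≈ 0.3982.
%ΔY = (155,253 − 114,000)/[(114,000+155,253)/2] = 41253/134626.5 ≈ 0.3064.
E_I = %ΔQ/%ΔY ≈ 1.300.
E_I > 1: normal good (luxury).

1.300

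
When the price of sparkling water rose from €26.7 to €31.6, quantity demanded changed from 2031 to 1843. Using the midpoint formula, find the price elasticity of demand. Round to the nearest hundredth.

%ΔQ = (1843 − 2031)/[(2031 + 1843)/2] = -188/1937 ≈ -0.0971.
%ΔP = (31.6 − 26.7)/[(26.7 + 31.6)/2] = 4.9/29.15 ≈ 0.1681.
Arc elasticity E = %ΔQ/%ΔP ≈ -0.0971/0.1681 ≈ -0.58.
|E| < 1: demand is inelastic over this range.

-0.58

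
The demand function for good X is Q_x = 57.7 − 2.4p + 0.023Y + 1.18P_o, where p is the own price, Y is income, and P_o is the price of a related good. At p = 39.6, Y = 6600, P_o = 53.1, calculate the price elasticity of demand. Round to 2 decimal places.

First evaluate Q_x: 57.7 − 2.4(39.6) + 0.023(6600) + 1.18(53.1) = 57.7 − 95.04 + 151.8 + 62.658 = 177.118.
∂Q_x/∂p = −2.4, so E_p = (−2.4)·(39.6/177.118) ≈ -0.54.
|E_p| < 1: demand is inelastic.

-0.54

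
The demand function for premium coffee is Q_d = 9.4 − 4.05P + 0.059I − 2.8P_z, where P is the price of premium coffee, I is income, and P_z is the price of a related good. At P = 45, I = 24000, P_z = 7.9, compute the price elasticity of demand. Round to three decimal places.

Evaluating quantity at (P, I, P_z) gives Q_d = 9.4 − 4.05(45) + 0.059(24000) − 2.8(7.9) = 9.4 − 182.25 + 1416 − 22.12 = 1221.03.
∂Q_d/∂P = −4.05, so E_p = (−4.05)·(45/1221.03) ≈ -0.149.
|E_p| < 1: demand is inelastic.

-0.149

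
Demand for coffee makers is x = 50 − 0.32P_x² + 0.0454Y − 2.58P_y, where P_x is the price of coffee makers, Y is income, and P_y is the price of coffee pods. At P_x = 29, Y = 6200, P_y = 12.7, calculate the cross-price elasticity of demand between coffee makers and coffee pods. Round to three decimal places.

Substituting, x = 50 − 0.32(29)² + 0.0454(6200) − 2.58(12.7) = 50 − 269.12 + 281.48 − 32.766 = 29.594.
∂x/∂P_y = −2.58, so E_xy = -2.58·(12.7/29.594) ≈ -1.107.
E_xy < 0: the goods are complements.

-1.107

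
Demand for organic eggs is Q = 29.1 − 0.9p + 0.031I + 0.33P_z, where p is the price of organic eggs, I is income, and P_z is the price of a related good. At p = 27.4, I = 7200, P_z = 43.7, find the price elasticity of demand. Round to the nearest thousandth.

-0.102

Q = 29.1 − 0.9(27.4) + 0.031(7200) + 0.33(43.7) = 29.1 − 24.66 + 223.2 + 14.421 = 242.061.
∂Q/∂p = −0.9, so E_p = (−0.9)·(27.4/242.061) ≈ -0.102.
|E_p| < 1: demand is inelastic.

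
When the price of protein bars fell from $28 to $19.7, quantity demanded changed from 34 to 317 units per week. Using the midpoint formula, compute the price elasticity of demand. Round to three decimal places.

-4.634

%ΔQ = (317 − 34)/[(34 + 317)/2] = 283/175.5 ≈ 1.6125.
%ΔP = (19.7 − 28)/[(28 + 19.7)/2] = -8.3/23.85 ≈ -0.3480.
Arc elasticity E = %ΔQ/%ΔP ≈ 1.6125/-0.3480 ≈ -4.634.
|E| > 1: demand is elastic over this range.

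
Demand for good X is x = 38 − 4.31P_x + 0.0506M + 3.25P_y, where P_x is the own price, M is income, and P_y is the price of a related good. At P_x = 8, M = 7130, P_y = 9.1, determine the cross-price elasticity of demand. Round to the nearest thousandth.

0.075

First evaluate x: 38 − 4.31(8) + 0.0506(7130) + 3.25(9.1) = 38 − 34.48 + 360.778 + 29.575 = 393.873.
∂x/∂P_y = +3.25, so E_xy = 3.25·(9.1/393.873) ≈ 0.075.
E_xy > 0: the goods are substitutes.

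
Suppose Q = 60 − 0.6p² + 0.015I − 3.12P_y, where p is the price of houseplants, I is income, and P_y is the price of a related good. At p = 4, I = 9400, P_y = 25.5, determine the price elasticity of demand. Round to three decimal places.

-0.172

At the given point, Q = 60 − 0.6(4)² + 0.015(9400) − 3.12(25.5) = 60 − 9.6 + 141 − 79.56 = 111.84.
∂Q/∂p = −2·0.6·p = -4.8, so E_p = -4.8·(4/111.84) ≈ -0.172.
|E_p| < 1: demand is inelastic.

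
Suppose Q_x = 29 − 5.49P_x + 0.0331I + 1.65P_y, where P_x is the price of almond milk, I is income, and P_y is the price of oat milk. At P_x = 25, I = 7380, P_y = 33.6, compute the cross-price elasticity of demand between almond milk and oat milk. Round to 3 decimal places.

0.290

Substituting, Q_x = 29 − 5.49(25) + 0.0331(7380) + 1.65(33.6) = 29 − 137.25 + 244.278 + 55.44 = 191.468.
∂Q_x/∂P_y = +1.65, so E_xy = 1.65·(33.6/191.468) ≈ 0.290.
E_xy > 0: the goods are substitutes.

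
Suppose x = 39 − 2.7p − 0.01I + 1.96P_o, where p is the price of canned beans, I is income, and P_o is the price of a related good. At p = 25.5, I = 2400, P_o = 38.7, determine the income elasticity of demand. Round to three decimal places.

First evaluate x: 39 − 2.7(25.5) − 0.01(2400) + 1.96(38.7) = 39 − 68.85 − 24 + 75.852 = 22.002.
∂x/∂I = −0.01, so E_I = -0.01·(2400/22.002) ≈ -1.091.
E_I < 0: inferior good.

-1.091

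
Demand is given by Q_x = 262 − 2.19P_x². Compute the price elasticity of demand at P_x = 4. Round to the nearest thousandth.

At P_x = 4, Q_x = 226.96.
dQ_x/dP_x = −2·2.19·P_x = −17.52.
Point elasticity E = (dQ_x/dP_x)·(P_x/Q_x) = -17.52 × 4/226.96 ≈ -0.309.
|E| < 1, so demand is inelastic at this price.

-0.309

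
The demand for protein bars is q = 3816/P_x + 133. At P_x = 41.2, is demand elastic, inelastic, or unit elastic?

At P_x = 41.2, q = 225.6214.
dq/dP_x = −3816/P_x² = −2.2481.
Point elasticity E = (dq/dP_x)·(P_x/q) = -2.2481 × 41.2/225.6214 ≈ -0.411.
|E| ≈ 0.411 < 1, so demand is inelastic.

inelastic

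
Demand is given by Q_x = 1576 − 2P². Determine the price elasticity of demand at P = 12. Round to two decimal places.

-0.45

At P = 12, Q_x = 1288.
dQ_x/dP = −2·2·P = −48.
Point elasticity E = (dQ_x/dP)·(P/Q_x) = -48 × 12/1288 ≈ -0.45.
|E| < 1, so demand is inelastic at this price.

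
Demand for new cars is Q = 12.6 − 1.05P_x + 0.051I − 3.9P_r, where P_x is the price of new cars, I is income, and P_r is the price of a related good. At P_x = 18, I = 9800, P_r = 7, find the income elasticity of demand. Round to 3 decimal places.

1.072

Evaluating quantity at (P_x, I, P_r) gives Q = 12.6 − 1.05(18) + 0.051(9800) − 3.9(7) = 12.6 − 18.9 + 499.8 − 27.3 = 466.2.
∂Q/∂I = +0.051, so E_I = 0.051·(9800/466.2) ≈ 1.072.
E_I > 1: normal good (luxury).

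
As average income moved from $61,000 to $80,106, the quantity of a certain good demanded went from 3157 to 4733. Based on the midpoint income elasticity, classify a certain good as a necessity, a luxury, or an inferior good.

%ΔQ = (4733 − 3157)/[(3157+4733)/2] = 1576/3945 ≈ 0.3995.
%ΔI = (80,106 − 61,000)/[(61,000+80,106)/2] = 19106/70553 ≈ 0.2708.
E_I = %ΔQ/%ΔI ≈ 1.475.
E_I > 1: normal good (luxury).

luxury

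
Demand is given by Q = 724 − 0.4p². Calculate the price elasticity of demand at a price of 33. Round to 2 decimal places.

-3.02

At p = 33, Q = 288.4.
dQ/dp = −2·0.4·p = −26.4.
Point elasticity E = (dQ/dp)·(p/Q) = -26.4 × 33/288.4 ≈ -3.02.
|E| > 1, so demand is elastic at this price.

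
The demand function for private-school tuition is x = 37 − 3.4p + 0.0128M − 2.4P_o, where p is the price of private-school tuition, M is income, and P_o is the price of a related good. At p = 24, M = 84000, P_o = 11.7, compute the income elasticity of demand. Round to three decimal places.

First evaluate x: 37 − 3.4(24) + 0.0128(84000) − 2.4(11.7) = 37 − 81.6 + 1075.2 − 28.08 = 1002.52.
∂x/∂M = +0.0128, so E_I = 0.0128·(84000/1002.52) ≈ 1.072.
E_I > 1: normal good (luxury).

1.072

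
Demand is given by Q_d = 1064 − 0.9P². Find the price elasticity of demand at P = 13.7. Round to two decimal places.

At P = 13.7, Q_d = 895.079.
dQ_d/dP = −2·0.9·P = −24.66.
Point elasticity E = (dQ_d/dP)·(P/Q_d) = -24.66 × 13.7/895.079 ≈ -0.38.
|E| < 1, so demand is inelastic at this price.

-0.38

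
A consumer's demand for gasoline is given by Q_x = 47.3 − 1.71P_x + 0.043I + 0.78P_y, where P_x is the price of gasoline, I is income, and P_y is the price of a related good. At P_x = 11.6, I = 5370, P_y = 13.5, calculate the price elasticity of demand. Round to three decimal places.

At the given point, Q_x = 47.3 − 1.71(11.6) + 0.043(5370) + 0.78(13.5) = 47.3 − 19.836 + 230.91 + 10.53 = 268.904.
∂Q_x/∂P_x = −1.71, so E_p = (−1.71)·(11.6/268.904) ≈ -0.074.
|E_p| < 1: demand is inelastic.

-0.074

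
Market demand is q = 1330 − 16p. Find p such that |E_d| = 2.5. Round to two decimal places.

59.38

Set −bp/(a − bp) = −2.5 ⇒ bp = 2.5(a − bp) ⇒ bp(1+2.5) = 2.5·a.
p = 2.5·1330/(16·3.5) ≈ 59.38.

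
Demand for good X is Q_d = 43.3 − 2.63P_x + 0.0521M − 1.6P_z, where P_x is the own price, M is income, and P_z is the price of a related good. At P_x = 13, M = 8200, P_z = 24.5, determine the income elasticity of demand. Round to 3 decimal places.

Q_d = 43.3 − 2.63(13) + 0.0521(8200) − 1.6(24.5) = 43.3 − 34.19 + 427.22 − 39.2 = 397.13.
∂Q_d/∂M = +0.0521, so E_I = 0.0521·(8200/397.13) ≈ 1.076.
E_I > 1: normal good (luxury).

1.076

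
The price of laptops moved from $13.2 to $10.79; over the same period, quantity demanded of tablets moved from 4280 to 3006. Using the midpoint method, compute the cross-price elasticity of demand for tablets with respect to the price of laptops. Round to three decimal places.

%ΔQ_x = (3006 − 4280)/[(4280+3006)/2] = -1274/3643 ≈ -0.3497.
%ΔP_y = (10.79 − 13.2)/[(13.2+10.79)/2] ≈ -0.2009.
E_xy = -0.3497/-0.2009 ≈ 1.741.
E_xy > 0, so tablets and laptops are substitutes.

1.741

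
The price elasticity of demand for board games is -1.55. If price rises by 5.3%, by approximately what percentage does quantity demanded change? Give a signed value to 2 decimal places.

-8.22

%ΔQ ≈ E × %ΔP = (-1.55) × (5.3%) ≈ -8.22%.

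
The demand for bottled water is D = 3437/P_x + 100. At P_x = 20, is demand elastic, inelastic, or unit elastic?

inelastic

At P_x = 20, D = 271.85.
dD/dP_x = −3437/P_x² = −8.5925.
Point elasticity E = (dD/dP_x)·(P_x/D) = -8.5925 × 20/271.85 ≈ -0.632.
|E| ≈ 0.632 < 1, so demand is inelastic.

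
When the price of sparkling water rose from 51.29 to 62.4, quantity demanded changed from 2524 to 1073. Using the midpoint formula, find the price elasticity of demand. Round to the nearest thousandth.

%Δq = (1073 − 2524)/[(2524 + 1073)/2] = -1451/1798.5 ≈ -0.8068.
%ΔP = (62.4 − 51.29)/[(51.29 + 62.4)/2] = 11.11/56.845 ≈ 0.1954.
Arc elasticity E = %Δq/%ΔP ≈ -0.8068/0.1954 ≈ -4.128.
|E| > 1: demand is elastic over this range.

-4.128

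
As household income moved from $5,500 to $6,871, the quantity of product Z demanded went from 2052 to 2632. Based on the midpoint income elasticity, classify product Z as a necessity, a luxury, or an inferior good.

luxury

%ΔQ = (2632 − 2052)/[(2052+2632)/2] = 580/2342 ≈ 0.2477.
%ΔI = (6,871 − 5,500)/[(5,500+6,871)/2] = 1371/6185.5 ≈ 0.2216.
E_I = %ΔQ/%ΔI ≈ 1.117.
E_I > 1: normal good (luxury).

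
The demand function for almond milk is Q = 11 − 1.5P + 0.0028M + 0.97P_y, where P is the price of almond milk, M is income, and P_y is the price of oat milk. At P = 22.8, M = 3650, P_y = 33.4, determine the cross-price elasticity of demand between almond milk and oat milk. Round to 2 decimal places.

1.67

Q = 11 − 1.5(22.8) + 0.0028(3650) + 0.97(33.4) = 11 − 34.2 + 10.22 + 32.398 = 19.418.
∂Q/∂P_y = +0.97, so E_xy = 0.97·(33.4/19.418) ≈ 1.67.
E_xy > 0: the goods are substitutes.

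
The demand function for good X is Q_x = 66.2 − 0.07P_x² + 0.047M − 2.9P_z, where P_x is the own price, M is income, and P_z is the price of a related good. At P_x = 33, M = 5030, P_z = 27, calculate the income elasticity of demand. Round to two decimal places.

Substituting, Q_x = 66.2 − 0.07(33)² + 0.047(5030) − 2.9(27) = 66.2 − 76.23 + 236.41 − 78.3 = 148.08.
∂Q_x/∂M = +0.047, so E_I = 0.047·(5030/148.08) ≈ 1.60.
E_I > 1: normal good (luxury).

1.60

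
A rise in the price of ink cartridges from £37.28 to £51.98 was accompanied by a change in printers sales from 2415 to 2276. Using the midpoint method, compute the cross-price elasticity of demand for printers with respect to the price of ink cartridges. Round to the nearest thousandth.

%ΔQ_x = (2276 − 2415)/[(2415+2276)/2] = -139/2345.5 ≈ -0.0593.
%ΔP_y = (51.98 − 37.28)/[(37.28+51.98)/2] ≈ 0.3294.
E_xy = -0.0593/0.3294 ≈ -0.180.
E_xy < 0, so printers and ink cartridges are complements.

-0.180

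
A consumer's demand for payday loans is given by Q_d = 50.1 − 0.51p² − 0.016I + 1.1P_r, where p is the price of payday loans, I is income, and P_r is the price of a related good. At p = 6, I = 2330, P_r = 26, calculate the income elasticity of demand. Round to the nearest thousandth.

Substituting, Q_d = 50.1 − 0.51(6)² − 0.016(2330) + 1.1(26) = 50.1 − 18.36 − 37.28 + 28.6 = 23.06.
∂Q_d/∂I = −0.016, so E_I = -0.016·(2330/23.06) ≈ -1.617.
E_I < 0: inferior good.

-1.617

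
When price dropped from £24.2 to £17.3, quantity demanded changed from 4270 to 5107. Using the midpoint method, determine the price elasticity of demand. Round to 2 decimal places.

%Δq = (5107 − 4270)/[(4270 + 5107)/2] = 837/4688.5 ≈ 0.1785.
%Δp = (17.3 − 24.2)/[(24.2 + 17.3)/2] = -6.9/20.75 ≈ -0.3325.
Arc elasticity E = %Δq/%Δp ≈ 0.1785/-0.3325 ≈ -0.54.
|E| < 1: demand is inelastic over this range.

-0.54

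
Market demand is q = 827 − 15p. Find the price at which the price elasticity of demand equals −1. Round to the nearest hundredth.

27.57

For linear demand q = a − bp, E = −bp/(a − bp). |E| = 1 ⇒ bp = a − bp ⇒ p = a/(2b).
p = 827/(2·15) ≈ 27.57.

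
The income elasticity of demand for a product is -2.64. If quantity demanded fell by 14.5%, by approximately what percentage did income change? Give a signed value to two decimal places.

%ΔQ ≈ E × %ΔI ⇒ %ΔI = %ΔQ / E = (-14.5%)/(-2.64) ≈ 5.49%.

5.49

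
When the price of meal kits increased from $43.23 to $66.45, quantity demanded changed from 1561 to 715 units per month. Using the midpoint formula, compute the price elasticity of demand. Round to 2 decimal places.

%ΔQ = (715 − 1561)/[(1561 + 715)/2] = -846/1138 ≈ -0.7434.
%Δp = (66.45 − 43.23)/[(43.23 + 66.45)/2] = 23.22/54.84 ≈ 0.4234.
Arc elasticity E = %ΔQ/%Δp ≈ -0.7434/0.4234 ≈ -1.76.
|E| > 1: demand is elastic over this range.

-1.76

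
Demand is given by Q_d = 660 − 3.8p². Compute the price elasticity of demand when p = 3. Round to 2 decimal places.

At p = 3, Q_d = 625.8.
dQ_d/dp = −2·3.8·p = −22.8.
Point elasticity E = (dQ_d/dp)·(p/Q_d) = -22.8 × 3/625.8 ≈ -0.11.
|E| < 1, so demand is inelastic at this price.

-0.11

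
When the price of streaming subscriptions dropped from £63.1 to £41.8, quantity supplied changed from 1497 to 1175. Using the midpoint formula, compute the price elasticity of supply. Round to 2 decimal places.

%Δq = (1175 − 1497)/[(1497 + 1175)/2] = -322/1336 ≈ -0.2410.
%Δp = (41.8 − 63.1)/[(63.1 + 41.8)/2] = -21.3/52.45 ≈ -0.4061.
Arc elasticity E = %Δq/%Δp ≈ -0.2410/-0.4061 ≈ 0.59.
|E| < 1: supply is inelastic over this range.

0.59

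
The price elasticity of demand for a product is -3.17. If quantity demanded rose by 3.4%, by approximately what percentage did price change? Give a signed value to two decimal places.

%ΔQ ≈ E × %ΔP ⇒ %ΔP = %ΔQ / E = (3.4%)/(-3.17) ≈ -1.07%.

-1.07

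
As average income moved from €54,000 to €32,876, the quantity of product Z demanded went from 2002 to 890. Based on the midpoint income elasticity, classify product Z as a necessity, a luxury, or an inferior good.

%ΔQ = (890 − 2002)/[(2002+890)/2] = -1112/1446 ≈ -0.7690.
%ΔY = (32,876 − 54,000)/[(54,000+32,876)/2] = -21124/43438 ≈ -0.4863.
E_I = %ΔQ/%ΔY ≈ 1.581.
E_I > 1: normal good (luxury).

luxury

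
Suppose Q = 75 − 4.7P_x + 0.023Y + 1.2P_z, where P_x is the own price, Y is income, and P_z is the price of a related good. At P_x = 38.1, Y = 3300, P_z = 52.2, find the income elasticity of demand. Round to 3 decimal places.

2.202

Q = 75 − 4.7(38.1) + 0.023(3300) + 1.2(52.2) = 75 − 179.07 + 75.9 + 62.64 = 34.47.
∂Q/∂Y = +0.023, so E_I = 0.023·(3300/34.47) ≈ 2.202.
E_I > 1: normal good (luxury).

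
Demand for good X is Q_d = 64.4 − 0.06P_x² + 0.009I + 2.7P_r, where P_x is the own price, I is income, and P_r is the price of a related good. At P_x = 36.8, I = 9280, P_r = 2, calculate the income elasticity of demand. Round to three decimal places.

1.159

Evaluating quantity at (P_x, I, P_r) gives Q_d = 64.4 − 0.06(36.8)² + 0.009(9280) + 2.7(2) = 64.4 − 81.2544 + 83.52 + 5.4 = 72.0656.
∂Q_d/∂I = +0.009, so E_I = 0.009·(9280/72.0656) ≈ 1.159.
E_I > 1: normal good (luxury).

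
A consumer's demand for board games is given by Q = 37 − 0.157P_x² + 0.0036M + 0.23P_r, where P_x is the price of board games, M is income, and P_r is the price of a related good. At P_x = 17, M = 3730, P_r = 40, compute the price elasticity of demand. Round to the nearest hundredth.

-6.37

Evaluating quantity at (P_x, M, P_r) gives Q = 37 − 0.157(17)² + 0.0036(3730) + 0.23(40) = 37 − 45.373 + 13.428 + 9.2 = 14.255.
∂Q/∂P_x = −2·0.157·P_x = -5.338, so E_p = -5.338·(17/14.255) ≈ -6.37.
|E_p| > 1: demand is elastic.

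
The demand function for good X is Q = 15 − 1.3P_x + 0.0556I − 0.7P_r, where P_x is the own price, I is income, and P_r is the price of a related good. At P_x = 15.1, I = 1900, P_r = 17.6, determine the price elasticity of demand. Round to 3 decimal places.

-0.221

First evaluate Q: 15 − 1.3(15.1) + 0.0556(1900) − 0.7(17.6) = 15 − 19.63 + 105.64 − 12.32 = 88.69.
∂Q/∂P_x = −1.3, so E_p = (−1.3)·(15.1/88.69) ≈ -0.221.
|E_p| < 1: demand is inelastic.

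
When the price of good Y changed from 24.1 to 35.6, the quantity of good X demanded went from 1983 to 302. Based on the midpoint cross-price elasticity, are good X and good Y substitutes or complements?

complements

%ΔQ_x = (302 − 1983)/[(1983+302)/2] = -1681/1142.5 ≈ -1.4713.
%ΔP_y = (35.6 − 24.1)/[(24.1+35.6)/2] ≈ 0.3853.
E_xy = -1.4713/0.3853 ≈ -3.819.
E_xy < 0, so the goods are complements.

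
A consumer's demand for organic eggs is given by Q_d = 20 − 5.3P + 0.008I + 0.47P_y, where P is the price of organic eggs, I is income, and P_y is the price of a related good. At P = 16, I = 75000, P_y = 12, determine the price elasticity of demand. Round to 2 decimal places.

At the given point, Q_d = 20 − 5.3(16) + 0.008(75000) + 0.47(12) = 20 − 84.8 + 600 + 5.64 = 540.84.
∂Q_d/∂P = −5.3, so E_p = (−5.3)·(16/540.84) ≈ -0.16.
|E_p| < 1: demand is inelastic.

-0.16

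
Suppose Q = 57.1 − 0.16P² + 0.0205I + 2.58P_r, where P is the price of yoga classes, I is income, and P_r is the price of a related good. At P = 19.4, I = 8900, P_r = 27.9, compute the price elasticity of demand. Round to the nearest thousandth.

-0.479

At the given point, Q = 57.1 − 0.16(19.4)² + 0.0205(8900) + 2.58(27.9) = 57.1 − 60.2176 + 182.45 + 71.982 = 251.3144.
∂Q/∂P = −2·0.16·P = -6.208, so E_p = -6.208·(19.4/251.3144) ≈ -0.479.
|E_p| < 1: demand is inelastic.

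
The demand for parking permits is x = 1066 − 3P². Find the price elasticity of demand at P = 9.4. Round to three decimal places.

At P = 9.4, x = 800.92.
dx/dP = −2·3·P = −56.4.
Point elasticity E = (dx/dP)·(P/x) = -56.4 × 9.4/800.92 ≈ -0.662.
|E| < 1, so demand is inelastic at this price.

-0.662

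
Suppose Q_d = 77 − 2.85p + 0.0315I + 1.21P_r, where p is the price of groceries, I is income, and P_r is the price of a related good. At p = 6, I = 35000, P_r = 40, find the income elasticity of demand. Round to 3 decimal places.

0.911

First evaluate Q_d: 77 − 2.85(6) + 0.0315(35000) + 1.21(40) = 77 − 17.1 + 1102.5 + 48.4 = 1210.8.
∂Q_d/∂I = +0.0315, so E_I = 0.0315·(35000/1210.8) ≈ 0.911.
E_I ∈ (0,1): normal good (necessity).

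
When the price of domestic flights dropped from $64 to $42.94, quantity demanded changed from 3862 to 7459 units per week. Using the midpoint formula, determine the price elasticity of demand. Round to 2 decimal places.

%ΔQ = (7459 − 3862)/[(3862 + 7459)/2] = 3597/5660.5 ≈ 0.6355.
%Δp = (42.94 − 64)/[(64 + 42.94)/2] = -21.06/53.47 ≈ -0.3939.
Arc elasticity E = %ΔQ/%Δp ≈ 0.6355/-0.3939 ≈ -1.61.
|E| > 1: demand is elastic over this range.

-1.61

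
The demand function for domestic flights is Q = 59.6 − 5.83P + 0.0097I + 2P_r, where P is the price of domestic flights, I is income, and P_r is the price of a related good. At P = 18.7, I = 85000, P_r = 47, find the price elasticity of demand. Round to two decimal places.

-0.13

Q = 59.6 − 5.83(18.7) + 0.0097(85000) + 2(47) = 59.6 − 109.021 + 824.5 + 94 = 869.079.
∂Q/∂P = −5.83, so E_p = (−5.83)·(18.7/869.079) ≈ -0.13.
|E_p| < 1: demand is inelastic.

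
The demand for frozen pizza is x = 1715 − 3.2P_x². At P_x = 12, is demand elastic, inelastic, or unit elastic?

inelastic

At P_x = 12, x = 1254.2.
dx/dP_x = −2·3.2·P_x = −76.8.
Point elasticity E = (dx/dP_x)·(P_x/x) = -76.8 × 12/1254.2 ≈ -0.735.
|E| ≈ 0.735 < 1, so demand is inelastic.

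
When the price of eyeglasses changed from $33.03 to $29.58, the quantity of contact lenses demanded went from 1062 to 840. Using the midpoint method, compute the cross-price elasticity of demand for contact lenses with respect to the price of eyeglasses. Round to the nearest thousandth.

2.118

%ΔQ_x = (840 − 1062)/[(1062+840)/2] = -222/951 ≈ -0.2334.
%ΔP_y = (29.58 − 33.03)/[(33.03+29.58)/2] ≈ -0.1102.
E_xy = -0.2334/-0.1102 ≈ 2.118.
E_xy > 0, so contact lenses and eyeglasses are substitutes.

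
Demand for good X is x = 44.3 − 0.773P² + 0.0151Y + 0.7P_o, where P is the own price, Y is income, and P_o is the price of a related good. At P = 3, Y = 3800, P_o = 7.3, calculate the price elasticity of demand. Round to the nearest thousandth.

-0.139

x = 44.3 − 0.773(3)² + 0.0151(3800) + 0.7(7.3) = 44.3 − 6.957 + 57.38 + 5.11 = 99.833.
∂x/∂P = −2·0.773·P = -4.638, so E_p = -4.638·(3/99.833) ≈ -0.139.
|E_p| < 1: demand is inelastic.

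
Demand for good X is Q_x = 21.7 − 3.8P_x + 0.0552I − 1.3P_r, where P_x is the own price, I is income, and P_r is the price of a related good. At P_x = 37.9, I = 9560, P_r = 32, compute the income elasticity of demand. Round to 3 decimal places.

Q_x = 21.7 − 3.8(37.9) + 0.0552(9560) − 1.3(32) = 21.7 − 144.02 + 527.712 − 41.6 = 363.792.
∂Q_x/∂I = +0.0552, so E_I = 0.0552·(9560/363.792) ≈ 1.451.
E_I > 1: normal good (luxury).

1.451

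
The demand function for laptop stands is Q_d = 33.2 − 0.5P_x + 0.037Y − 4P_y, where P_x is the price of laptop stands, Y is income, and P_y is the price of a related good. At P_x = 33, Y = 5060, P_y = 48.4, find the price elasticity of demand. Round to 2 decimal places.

Q_d = 33.2 − 0.5(33) + 0.037(5060) − 4(48.4) = 33.2 − 16.5 + 187.22 − 193.6 = 10.32.
∂Q_d/∂P_x = −0.5, so E_p = (−0.5)·(33/10.32) ≈ -1.60.
|E_p| > 1: demand is elastic.

-1.60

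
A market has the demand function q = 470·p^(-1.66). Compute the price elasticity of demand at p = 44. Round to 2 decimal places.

-1.66

For a Cobb–Douglas (constant-elasticity) form q = A·p^α·…, the elasticity with respect to p equals the exponent α at every point.
Here the exponent on p is -1.66, so the price elasticity of demand is -1.66.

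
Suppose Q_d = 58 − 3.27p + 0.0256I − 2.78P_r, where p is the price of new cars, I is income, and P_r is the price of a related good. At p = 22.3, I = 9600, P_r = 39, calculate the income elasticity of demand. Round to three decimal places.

Substituting, Q_d = 58 − 3.27(22.3) + 0.0256(9600) − 2.78(39) = 58 − 72.921 + 245.76 − 108.42 = 122.419.
∂Q_d/∂I = +0.0256, so E_I = 0.0256·(9600/122.419) ≈ 2.008.
E_I > 1: normal good (luxury).

2.008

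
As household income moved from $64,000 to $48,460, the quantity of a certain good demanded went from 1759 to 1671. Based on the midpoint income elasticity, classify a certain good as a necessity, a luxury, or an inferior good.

necessity

%ΔQ = (1671 − 1759)/[(1759+1671)/2] = -88/1715 ≈ -0.0513.
%ΔY = (48,460 − 64,000)/[(64,000+48,460)/2] = -15540/56230 ≈ -0.2764.
E_I = %ΔQ/%ΔY ≈ 0.186.
E_I ∈ (0,1): normal good (necessity).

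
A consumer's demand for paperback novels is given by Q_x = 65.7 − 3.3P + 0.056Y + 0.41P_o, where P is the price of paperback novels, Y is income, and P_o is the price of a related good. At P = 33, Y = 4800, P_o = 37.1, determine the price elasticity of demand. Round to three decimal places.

Q_x = 65.7 − 3.3(33) + 0.056(4800) + 0.41(37.1) = 65.7 − 108.9 + 268.8 + 15.211 = 240.811.
∂Q_x/∂P = −3.3, so E_p = (−3.3)·(33/240.811) ≈ -0.452.
|E_p| < 1: demand is inelastic.

-0.452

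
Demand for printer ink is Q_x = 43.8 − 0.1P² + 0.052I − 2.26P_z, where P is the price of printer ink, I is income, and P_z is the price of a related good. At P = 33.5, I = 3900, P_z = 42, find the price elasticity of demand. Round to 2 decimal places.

Evaluating quantity at (P, I, P_z) gives Q_x = 43.8 − 0.1(33.5)² + 0.052(3900) − 2.26(42) = 43.8 − 112.225 + 202.8 − 94.92 = 39.455.
∂Q_x/∂P = −2·0.1·P = -6.7, so E_p = -6.7·(33.5/39.455) ≈ -5.69.
|E_p| > 1: demand is elastic.

-5.69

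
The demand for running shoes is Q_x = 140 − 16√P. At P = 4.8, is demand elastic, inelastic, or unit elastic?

At P = 4.8, Q_x = 104.9458.
dQ_x/dP = −16/(2√P) = −16/(2·2.1909).
Point elasticity E = (dQ_x/dP)·(P/Q_x) = -3.6515 × 4.8/104.9458 ≈ -0.167.
|E| ≈ 0.167 < 1, so demand is inelastic.

inelastic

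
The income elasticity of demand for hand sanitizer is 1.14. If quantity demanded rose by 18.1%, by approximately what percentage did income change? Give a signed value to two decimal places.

15.88

%ΔQ ≈ E × %ΔI ⇒ %ΔI = %ΔQ / E = (18.1%)/(1.14) ≈ 15.88%.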